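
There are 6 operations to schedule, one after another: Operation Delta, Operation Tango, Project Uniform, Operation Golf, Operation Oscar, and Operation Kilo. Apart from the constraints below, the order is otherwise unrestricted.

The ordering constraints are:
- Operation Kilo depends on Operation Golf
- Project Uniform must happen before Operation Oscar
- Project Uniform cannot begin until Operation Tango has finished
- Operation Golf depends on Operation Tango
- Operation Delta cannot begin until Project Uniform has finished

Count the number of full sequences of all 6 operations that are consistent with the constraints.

20

Operation Tango is the only operation with nothing required before it, so every ordering starts there.
Systematically extending each partial ordering one operation at a time and counting, there are 20 complete orderings.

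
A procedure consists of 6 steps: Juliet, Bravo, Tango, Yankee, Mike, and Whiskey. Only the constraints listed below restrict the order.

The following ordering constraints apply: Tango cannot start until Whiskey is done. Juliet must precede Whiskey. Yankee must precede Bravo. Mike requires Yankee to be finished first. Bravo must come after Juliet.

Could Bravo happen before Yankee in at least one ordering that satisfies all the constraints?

There is a dependency chain Yankee → Bravo, so Bravo always comes after Yankee.
Hence Bravo can never be scheduled before Yankee.

No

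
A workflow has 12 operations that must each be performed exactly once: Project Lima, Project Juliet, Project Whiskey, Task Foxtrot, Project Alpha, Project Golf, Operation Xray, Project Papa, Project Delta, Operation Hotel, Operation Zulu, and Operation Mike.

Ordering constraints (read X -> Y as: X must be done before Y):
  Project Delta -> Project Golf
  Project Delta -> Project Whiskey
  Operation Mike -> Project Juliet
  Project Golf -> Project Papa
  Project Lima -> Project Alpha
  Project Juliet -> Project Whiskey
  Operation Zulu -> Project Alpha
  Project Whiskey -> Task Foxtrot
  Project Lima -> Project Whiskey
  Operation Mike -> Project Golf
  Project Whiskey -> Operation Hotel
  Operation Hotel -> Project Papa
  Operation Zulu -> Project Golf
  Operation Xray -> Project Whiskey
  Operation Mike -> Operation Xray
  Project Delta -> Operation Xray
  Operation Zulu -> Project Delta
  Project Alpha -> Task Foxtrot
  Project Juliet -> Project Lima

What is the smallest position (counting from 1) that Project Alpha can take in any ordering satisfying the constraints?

The operations that are forced before Project Alpha, directly or transitively, are Project Lima, Project Juliet, Operation Zulu, Operation Mike. That's 4 operations.
With 4 mandatory predecessors, the earliest Project Alpha can sit is position 4+1 = 5, and placing just those 4 first achieves it.

5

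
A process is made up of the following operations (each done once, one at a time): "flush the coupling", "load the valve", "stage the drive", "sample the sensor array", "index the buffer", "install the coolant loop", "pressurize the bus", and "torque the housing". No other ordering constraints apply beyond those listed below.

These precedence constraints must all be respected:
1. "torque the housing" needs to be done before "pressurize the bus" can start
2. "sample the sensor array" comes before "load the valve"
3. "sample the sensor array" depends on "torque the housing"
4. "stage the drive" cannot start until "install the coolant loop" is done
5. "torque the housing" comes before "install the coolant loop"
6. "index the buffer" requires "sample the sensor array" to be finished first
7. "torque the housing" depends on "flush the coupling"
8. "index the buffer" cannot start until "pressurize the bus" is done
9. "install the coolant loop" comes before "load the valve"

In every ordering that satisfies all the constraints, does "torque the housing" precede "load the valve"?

Chaining the stated constraints: "torque the housing" → "sample the sensor array" → "load the valve".
So "torque the housing" must precede "load the valve" in any valid ordering.

Yes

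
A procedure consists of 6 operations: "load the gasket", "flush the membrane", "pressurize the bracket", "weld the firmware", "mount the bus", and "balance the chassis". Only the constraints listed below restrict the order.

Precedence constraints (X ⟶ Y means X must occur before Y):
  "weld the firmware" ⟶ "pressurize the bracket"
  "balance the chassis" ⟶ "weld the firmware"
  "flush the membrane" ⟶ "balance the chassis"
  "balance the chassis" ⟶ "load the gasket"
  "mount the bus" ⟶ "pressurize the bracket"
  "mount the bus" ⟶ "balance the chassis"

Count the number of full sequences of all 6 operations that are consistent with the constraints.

6

The operations with no prerequisites are "flush the membrane", "mount the bus"; any of them can be placed first.
Enumerating by repeatedly choosing an available operation (one whose prerequisites are all placed) gives 6 distinct complete orderings.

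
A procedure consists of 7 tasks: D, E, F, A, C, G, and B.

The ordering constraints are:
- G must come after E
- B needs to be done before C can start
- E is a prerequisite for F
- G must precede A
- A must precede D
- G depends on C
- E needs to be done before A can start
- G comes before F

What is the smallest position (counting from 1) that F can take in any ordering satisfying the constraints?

Working backwards through the constraints from F, its full set of required predecessors is E, C, G, B — 4 of them.
With 4 mandatory predecessors, the earliest F can sit is position 4+1 = 5, and placing just those 4 first achieves it.

5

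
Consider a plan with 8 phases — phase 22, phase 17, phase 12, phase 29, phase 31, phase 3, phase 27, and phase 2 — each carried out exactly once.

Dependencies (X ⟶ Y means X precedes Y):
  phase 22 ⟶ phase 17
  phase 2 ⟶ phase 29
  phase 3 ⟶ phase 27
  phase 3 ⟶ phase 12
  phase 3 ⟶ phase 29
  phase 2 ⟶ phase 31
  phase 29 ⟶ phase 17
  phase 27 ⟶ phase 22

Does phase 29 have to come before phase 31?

No chain of constraints connects phase 29 to phase 31 in either direction.
So phase 29 can come before phase 31 or after — it is not forced.

No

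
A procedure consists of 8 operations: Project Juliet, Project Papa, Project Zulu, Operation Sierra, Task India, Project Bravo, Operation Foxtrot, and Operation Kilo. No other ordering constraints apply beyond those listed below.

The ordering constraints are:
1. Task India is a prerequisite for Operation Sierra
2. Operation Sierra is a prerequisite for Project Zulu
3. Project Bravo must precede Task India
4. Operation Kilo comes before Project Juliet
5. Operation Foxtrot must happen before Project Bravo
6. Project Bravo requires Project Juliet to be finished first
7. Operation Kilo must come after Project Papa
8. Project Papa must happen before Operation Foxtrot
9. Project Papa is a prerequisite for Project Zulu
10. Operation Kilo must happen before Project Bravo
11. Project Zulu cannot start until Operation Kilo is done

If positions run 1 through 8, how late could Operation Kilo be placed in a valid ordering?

Every operation that must follow Operation Kilo has to come after it. Tracing all chains starting from Operation Kilo, those operations are: Project Juliet, Project Zulu, Operation Sierra, Task India, Project Bravo — 5 in total.
With 5 mandatory successors out of 8 operations total, the latest slot for Operation Kilo is 8−5 = 3, and it's reachable by doing all non-successors before Operation Kilo.

3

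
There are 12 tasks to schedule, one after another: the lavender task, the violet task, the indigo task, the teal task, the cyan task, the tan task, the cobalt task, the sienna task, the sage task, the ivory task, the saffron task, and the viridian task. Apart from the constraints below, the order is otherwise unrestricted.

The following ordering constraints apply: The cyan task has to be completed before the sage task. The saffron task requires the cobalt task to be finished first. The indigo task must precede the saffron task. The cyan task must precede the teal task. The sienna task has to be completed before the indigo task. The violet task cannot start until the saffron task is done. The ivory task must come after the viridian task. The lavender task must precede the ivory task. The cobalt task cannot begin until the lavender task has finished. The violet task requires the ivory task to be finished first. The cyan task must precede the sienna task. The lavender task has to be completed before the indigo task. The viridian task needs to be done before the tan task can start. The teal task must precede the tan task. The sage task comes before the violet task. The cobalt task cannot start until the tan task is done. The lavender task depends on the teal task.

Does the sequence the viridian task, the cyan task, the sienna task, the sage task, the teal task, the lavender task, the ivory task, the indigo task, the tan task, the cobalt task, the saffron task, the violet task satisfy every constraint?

Checking each listed constraint against this order: for instance, the viridian task is in position 1 and the tan task in position 9, so that constraint holds — and the remaining constraints check out the same way.

Yes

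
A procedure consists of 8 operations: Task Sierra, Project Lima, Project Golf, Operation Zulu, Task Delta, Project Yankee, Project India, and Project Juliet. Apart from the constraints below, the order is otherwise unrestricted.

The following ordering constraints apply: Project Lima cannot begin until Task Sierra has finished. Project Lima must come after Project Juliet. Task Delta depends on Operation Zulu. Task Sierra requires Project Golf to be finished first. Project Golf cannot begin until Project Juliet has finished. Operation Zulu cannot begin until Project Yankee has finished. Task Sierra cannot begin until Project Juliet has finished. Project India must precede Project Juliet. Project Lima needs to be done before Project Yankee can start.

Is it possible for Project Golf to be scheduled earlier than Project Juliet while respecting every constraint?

The constraints give a chain Project Juliet → Project Golf, which forces Project Juliet before Project Golf.
So no valid ordering can have Project Golf before Project Juliet.

No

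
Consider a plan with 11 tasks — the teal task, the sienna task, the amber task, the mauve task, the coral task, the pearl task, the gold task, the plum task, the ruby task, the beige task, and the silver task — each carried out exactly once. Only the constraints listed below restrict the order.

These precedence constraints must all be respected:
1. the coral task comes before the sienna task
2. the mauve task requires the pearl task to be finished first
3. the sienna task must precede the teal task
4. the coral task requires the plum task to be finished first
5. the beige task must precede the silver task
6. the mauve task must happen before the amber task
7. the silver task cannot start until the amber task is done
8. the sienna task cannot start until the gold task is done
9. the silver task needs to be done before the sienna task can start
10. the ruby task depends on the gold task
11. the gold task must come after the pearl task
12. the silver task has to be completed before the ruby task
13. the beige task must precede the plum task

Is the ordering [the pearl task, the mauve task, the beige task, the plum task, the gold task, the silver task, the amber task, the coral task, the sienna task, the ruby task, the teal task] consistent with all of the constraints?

No

In the proposed order, the silver task appears before the amber task.
Since the amber task is required before the silver task, the ordering is invalid.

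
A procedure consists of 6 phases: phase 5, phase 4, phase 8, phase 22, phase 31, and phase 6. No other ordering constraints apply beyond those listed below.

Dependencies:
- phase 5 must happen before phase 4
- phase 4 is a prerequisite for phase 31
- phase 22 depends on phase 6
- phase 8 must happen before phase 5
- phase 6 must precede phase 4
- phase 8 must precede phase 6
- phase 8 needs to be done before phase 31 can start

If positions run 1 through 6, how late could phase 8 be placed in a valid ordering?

1

Following every chain forward from phase 8, the phases that must come later are phase 5, phase 4, phase 22, phase 31, phase 6 — 5 of them.
With 5 mandatory successors out of 6 phases total, the latest slot for phase 8 is 6−5 = 1, and it's reachable by doing all non-successors before phase 8.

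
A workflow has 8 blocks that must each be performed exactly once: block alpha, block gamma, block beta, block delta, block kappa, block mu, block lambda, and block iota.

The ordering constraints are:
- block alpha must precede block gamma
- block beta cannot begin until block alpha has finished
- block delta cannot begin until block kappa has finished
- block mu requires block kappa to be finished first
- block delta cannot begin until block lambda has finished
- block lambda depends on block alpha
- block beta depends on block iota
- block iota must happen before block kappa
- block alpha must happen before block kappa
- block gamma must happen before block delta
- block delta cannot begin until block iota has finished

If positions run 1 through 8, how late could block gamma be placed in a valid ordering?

The only block forced after block gamma (directly or by a chain) is block delta.
With 1 mandatory successor out of 8 blocks total, the latest slot for block gamma is 8−1 = 7, and it's reachable by doing all non-successors before block gamma.

7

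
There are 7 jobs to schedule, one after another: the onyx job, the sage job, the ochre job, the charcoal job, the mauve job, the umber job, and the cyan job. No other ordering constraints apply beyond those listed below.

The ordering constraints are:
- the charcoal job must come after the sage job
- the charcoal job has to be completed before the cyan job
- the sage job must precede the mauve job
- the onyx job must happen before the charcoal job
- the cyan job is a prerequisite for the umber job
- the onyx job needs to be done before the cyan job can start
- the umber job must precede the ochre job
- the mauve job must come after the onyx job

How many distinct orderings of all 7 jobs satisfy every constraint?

2 jobs have no prerequisites (the onyx job, the sage job), so any of them could come first.
Systematically extending each partial ordering one job at a time and counting, there are 10 complete orderings.

10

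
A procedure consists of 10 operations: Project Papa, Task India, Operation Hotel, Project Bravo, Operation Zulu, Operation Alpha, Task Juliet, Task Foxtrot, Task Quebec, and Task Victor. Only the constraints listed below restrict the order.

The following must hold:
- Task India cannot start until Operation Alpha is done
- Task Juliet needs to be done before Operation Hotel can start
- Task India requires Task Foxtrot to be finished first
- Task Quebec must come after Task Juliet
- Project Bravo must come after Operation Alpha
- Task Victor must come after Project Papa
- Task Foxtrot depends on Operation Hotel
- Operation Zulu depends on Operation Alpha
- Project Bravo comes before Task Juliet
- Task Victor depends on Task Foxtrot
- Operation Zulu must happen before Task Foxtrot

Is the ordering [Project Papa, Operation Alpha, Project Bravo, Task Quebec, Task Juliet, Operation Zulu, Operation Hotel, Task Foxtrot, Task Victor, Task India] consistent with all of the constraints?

Here Task Juliet comes after Task Quebec.
That contradicts the constraint that Task Juliet must precede Task Quebec.

No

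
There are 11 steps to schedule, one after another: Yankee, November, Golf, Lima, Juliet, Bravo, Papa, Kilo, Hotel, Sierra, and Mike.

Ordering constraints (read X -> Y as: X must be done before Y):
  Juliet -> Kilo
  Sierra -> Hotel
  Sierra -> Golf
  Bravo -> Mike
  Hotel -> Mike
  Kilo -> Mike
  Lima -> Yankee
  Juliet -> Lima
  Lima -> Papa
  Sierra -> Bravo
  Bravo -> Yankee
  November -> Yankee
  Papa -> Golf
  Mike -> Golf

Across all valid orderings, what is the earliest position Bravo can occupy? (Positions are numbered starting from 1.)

2

The only step forced before Bravo (directly or transitively) is Sierra.
With 1 mandatory predecessor, the earliest Bravo can sit is position 1+1 = 2, and placing just that one first achieves it.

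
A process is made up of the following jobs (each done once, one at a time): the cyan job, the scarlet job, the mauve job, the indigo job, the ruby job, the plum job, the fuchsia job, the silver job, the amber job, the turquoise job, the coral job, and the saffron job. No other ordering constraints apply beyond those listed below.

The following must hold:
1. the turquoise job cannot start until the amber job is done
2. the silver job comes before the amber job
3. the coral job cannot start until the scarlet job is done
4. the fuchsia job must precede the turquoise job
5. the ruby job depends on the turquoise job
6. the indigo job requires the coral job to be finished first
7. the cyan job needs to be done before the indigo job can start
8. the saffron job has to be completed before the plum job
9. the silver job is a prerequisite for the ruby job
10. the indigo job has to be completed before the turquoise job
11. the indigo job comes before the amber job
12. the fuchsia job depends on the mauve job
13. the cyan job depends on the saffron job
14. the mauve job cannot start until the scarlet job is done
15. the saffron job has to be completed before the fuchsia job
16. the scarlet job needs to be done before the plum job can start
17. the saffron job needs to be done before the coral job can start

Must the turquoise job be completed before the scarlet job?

There is a chain the scarlet job → the mauve job → the fuchsia job → the turquoise job, which puts the scarlet job before the turquoise job.
So the turquoise job does not have to come before the scarlet job — it cannot.

No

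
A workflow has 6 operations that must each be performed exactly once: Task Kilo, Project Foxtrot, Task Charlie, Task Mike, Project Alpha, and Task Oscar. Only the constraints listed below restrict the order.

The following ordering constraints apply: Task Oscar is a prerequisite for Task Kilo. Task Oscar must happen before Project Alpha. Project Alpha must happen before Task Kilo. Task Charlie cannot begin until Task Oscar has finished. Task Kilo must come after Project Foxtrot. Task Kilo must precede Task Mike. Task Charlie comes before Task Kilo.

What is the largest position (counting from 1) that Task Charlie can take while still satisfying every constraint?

Every operation that must follow Task Charlie has to come after it. Tracing all chains starting from Task Charlie, those operations are: Task Kilo, Task Mike — 2 in total.
With 2 mandatory successors out of 6 operations total, the latest slot for Task Charlie is 6−2 = 4, and it's reachable by doing all non-successors before Task Charlie.

4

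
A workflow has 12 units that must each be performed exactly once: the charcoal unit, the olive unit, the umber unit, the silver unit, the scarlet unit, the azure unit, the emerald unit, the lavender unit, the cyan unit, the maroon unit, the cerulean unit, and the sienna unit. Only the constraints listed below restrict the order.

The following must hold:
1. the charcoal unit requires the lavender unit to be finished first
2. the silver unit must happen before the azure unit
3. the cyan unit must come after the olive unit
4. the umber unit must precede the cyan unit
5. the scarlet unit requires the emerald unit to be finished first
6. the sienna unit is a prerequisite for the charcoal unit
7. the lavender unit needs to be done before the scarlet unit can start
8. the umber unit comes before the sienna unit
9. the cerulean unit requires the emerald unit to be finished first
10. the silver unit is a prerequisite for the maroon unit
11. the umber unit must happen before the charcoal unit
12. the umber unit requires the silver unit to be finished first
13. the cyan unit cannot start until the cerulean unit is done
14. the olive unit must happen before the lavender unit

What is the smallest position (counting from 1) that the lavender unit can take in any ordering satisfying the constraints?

2

The only unit forced before the lavender unit (directly or transitively) is the olive unit.
So at minimum 1 unit comes before the lavender unit, putting the lavender unit no earlier than position 2. That position is achievable by scheduling exactly that predecessor first.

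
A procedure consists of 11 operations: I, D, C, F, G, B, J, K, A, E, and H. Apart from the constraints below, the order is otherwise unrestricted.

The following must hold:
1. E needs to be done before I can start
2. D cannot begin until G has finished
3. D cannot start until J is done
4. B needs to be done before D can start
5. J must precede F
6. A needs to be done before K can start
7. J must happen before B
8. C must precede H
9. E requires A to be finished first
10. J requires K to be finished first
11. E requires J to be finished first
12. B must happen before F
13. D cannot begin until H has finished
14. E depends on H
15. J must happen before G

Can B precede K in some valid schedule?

No

There is a dependency chain K → J → B, so B always comes after K.
Hence B can never be scheduled before K.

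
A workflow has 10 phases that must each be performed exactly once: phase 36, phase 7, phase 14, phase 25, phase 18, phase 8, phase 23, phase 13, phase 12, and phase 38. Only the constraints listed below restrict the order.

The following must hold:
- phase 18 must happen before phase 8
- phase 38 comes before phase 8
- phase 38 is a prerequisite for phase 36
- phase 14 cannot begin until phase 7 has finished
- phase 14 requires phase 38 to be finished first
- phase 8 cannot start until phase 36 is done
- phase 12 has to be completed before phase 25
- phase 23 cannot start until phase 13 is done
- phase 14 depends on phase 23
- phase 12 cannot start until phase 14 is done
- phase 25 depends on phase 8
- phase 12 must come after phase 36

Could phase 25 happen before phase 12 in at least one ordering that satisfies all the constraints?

No

There is a dependency chain phase 12 → phase 25, so phase 25 always comes after phase 12.
So no valid ordering can have phase 25 before phase 12.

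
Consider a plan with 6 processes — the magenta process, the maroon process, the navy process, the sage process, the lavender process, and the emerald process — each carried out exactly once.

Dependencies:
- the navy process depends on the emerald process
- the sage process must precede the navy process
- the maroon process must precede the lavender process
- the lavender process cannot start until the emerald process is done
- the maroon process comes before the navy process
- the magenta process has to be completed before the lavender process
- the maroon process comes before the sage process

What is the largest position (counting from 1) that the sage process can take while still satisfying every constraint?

The only process forced after the sage process (directly or by a chain) is the navy process.
So at least 1 process follows the sage process, putting the sage process no later than position 5. That position is achievable by scheduling everything else first.

5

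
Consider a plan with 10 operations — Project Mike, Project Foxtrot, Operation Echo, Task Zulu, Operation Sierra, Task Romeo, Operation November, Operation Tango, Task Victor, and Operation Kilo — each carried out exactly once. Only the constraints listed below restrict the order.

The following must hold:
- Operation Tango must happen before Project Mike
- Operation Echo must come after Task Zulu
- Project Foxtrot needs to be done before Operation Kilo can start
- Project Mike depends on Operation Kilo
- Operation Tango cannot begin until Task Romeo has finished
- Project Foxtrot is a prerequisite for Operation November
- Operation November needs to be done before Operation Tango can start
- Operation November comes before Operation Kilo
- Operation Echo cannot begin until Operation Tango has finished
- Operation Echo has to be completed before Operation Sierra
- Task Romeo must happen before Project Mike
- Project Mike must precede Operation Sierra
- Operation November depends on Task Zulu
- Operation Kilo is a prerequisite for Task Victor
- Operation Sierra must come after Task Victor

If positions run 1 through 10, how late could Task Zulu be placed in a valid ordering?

The operations that are forced after Task Zulu, directly or by a chain of constraints, are Project Mike, Operation Echo, Operation Sierra, Operation November, Operation Tango, Task Victor, Operation Kilo. That's 7 operations.
With 7 mandatory successors out of 10 operations total, the latest slot for Task Zulu is 10−7 = 3, and it's reachable by doing all non-successors before Task Zulu.

3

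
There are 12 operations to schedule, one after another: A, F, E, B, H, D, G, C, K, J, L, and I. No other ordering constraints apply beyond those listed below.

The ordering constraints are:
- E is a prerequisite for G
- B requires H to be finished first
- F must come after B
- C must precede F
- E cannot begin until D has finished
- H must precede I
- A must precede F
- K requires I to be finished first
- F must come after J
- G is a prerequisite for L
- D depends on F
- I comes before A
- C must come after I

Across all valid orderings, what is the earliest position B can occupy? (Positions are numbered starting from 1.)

Working backwards through the constraints from B, its only required predecessor is H.
With 1 mandatory predecessor, the earliest B can sit is position 1+1 = 2, and placing just that one first achieves it.

2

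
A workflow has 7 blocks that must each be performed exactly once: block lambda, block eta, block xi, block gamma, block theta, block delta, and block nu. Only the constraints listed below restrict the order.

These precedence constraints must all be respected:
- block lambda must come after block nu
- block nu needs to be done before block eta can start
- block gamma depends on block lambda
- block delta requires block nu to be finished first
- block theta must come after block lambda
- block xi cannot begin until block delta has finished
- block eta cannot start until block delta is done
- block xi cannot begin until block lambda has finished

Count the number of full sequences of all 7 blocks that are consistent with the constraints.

Block nu is the only block with nothing required before it, so every ordering starts there.
Counting all ways to extend the partial order to a total order gives 70.

70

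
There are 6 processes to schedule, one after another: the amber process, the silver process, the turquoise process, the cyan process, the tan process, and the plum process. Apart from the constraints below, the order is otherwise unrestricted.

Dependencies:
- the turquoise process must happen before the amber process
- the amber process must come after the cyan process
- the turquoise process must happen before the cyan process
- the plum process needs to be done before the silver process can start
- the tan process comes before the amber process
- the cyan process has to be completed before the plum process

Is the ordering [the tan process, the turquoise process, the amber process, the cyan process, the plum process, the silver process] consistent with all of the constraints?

The sequence places the amber process ahead of the cyan process.
But one of the constraints requires the cyan process before the amber process, so this ordering violates it.

No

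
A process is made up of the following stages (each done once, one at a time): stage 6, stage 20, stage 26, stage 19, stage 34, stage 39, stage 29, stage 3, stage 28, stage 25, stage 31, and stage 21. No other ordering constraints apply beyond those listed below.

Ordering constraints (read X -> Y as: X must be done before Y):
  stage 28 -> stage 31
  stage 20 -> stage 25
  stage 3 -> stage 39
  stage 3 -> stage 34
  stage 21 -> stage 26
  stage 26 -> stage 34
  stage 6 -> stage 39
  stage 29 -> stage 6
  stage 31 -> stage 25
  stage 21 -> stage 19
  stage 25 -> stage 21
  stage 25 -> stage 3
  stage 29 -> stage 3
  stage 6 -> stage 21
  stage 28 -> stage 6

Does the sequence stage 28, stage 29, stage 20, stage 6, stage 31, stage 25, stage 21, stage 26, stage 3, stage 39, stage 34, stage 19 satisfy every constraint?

Yes

Checking each listed constraint against this order: for instance, stage 29 is in position 2 and stage 3 in position 9, so that constraint holds — and the remaining constraints check out the same way.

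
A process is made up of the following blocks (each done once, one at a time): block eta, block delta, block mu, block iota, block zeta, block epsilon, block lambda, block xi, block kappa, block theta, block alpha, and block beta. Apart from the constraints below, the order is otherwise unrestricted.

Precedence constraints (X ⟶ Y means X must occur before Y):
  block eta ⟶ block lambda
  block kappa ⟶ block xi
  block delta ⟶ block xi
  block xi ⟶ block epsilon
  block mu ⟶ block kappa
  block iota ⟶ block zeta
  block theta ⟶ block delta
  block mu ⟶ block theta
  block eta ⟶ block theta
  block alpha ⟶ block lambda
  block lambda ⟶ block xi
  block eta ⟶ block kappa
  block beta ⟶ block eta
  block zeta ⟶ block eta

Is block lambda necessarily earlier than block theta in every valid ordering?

Block lambda and block theta are not related by any chain of constraints.
There exist valid orderings with block theta before block lambda, so block lambda is not required to come first.

No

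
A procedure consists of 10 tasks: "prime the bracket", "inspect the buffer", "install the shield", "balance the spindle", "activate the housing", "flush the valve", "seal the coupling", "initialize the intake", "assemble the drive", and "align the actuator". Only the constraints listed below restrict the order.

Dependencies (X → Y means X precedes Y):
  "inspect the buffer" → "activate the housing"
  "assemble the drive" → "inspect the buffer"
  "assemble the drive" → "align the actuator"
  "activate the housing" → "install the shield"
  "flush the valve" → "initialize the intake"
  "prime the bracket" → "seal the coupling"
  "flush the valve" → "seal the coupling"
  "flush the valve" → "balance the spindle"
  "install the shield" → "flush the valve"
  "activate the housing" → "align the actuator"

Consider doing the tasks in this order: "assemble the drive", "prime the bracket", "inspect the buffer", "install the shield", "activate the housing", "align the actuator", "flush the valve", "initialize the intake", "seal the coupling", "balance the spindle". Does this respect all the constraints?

No

The sequence places "install the shield" ahead of "activate the housing".
Since "activate the housing" is required before "install the shield", the ordering is invalid.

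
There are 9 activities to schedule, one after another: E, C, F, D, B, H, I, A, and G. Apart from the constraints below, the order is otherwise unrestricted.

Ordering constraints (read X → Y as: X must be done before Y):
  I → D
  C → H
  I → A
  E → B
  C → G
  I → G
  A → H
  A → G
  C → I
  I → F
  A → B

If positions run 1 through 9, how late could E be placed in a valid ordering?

8

The only activity forced after E (directly or by a chain) is B.
With 1 mandatory successor out of 9 activities total, the latest slot for E is 9−1 = 8, and it's reachable by doing all non-successors before E.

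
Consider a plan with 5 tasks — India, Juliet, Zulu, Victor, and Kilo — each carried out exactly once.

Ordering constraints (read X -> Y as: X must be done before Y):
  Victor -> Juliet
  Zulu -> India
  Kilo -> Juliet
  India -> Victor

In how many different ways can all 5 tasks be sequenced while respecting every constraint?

2 tasks have no prerequisites (Zulu, Kilo), so any of them could come first.
Enumerating by repeatedly choosing an available task (one whose prerequisites are all placed) gives 4 distinct complete orderings.

4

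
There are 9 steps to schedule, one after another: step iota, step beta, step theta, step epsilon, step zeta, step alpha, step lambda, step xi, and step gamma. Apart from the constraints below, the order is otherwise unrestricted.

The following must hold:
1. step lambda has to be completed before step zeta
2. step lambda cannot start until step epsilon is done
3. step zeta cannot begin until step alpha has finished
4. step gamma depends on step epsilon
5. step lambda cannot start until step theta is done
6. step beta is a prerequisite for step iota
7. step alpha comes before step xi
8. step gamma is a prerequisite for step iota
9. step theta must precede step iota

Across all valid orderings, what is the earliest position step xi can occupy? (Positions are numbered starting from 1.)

The only step forced before step xi (directly or transitively) is step alpha.
So at minimum 1 step comes before step xi, putting step xi no earlier than position 2. That position is achievable by scheduling exactly that predecessor first.

2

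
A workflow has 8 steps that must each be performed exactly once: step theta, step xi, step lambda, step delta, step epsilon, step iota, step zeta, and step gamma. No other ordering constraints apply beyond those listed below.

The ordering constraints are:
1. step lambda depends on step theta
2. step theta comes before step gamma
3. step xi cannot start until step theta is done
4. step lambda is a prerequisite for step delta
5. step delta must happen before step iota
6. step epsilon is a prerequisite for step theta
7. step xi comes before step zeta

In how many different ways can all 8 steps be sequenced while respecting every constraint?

Step epsilon is the only step with nothing required before it, so every ordering starts there.
Systematically extending each partial ordering one step at a time and counting, there are 60 complete orderings.

60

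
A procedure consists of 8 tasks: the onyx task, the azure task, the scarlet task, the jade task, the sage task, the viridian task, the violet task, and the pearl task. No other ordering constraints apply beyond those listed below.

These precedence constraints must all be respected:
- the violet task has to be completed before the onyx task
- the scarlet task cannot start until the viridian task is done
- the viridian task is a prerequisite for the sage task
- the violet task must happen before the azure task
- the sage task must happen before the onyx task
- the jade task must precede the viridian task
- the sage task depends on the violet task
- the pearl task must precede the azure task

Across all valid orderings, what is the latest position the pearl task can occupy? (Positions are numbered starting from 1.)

The only task forced after the pearl task (directly or by a chain) is the azure task.
With 1 mandatory successor out of 8 tasks total, the latest slot for the pearl task is 8−1 = 7, and it's reachable by doing all non-successors before the pearl task.

7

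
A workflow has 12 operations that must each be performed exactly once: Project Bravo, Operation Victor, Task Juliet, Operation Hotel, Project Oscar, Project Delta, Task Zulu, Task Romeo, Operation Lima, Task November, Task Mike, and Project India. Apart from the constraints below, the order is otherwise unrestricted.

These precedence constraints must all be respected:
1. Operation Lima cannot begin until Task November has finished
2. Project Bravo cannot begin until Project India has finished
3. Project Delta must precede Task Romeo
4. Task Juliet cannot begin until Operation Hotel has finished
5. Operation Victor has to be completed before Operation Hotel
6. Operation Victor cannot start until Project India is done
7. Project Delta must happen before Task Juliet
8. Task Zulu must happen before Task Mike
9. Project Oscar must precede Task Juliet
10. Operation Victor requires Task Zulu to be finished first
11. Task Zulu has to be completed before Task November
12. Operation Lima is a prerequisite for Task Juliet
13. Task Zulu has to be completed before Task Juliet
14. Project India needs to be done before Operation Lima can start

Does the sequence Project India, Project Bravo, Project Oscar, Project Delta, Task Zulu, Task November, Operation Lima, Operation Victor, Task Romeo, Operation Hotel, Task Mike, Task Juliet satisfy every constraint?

Yes

Checking each listed constraint against this order: for instance, Project Oscar is in position 3 and Task Juliet in position 12, so that constraint holds — and the remaining constraints check out the same way.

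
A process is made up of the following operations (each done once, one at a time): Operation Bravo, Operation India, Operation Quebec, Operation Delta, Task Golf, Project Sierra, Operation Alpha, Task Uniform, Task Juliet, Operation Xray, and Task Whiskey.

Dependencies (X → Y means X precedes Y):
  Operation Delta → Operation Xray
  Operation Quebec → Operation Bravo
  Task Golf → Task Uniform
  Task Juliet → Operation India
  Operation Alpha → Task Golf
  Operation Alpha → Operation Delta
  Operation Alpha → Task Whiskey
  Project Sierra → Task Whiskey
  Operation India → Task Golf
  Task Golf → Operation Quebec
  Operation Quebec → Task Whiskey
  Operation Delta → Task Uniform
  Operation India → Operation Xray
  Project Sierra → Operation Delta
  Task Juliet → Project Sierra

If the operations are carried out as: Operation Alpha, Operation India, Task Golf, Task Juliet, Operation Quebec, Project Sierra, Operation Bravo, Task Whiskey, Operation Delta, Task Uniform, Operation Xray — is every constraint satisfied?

No

In the proposed order, Operation India appears before Task Juliet.
But one of the constraints requires Task Juliet before Operation India, so this ordering violates it.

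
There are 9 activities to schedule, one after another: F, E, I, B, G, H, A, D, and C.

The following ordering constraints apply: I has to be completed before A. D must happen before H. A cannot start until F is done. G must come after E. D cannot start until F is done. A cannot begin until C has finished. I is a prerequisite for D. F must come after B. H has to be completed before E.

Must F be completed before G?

Yes

Following the dependencies: F → D → H → E → G.
So F must precede G in any valid ordering.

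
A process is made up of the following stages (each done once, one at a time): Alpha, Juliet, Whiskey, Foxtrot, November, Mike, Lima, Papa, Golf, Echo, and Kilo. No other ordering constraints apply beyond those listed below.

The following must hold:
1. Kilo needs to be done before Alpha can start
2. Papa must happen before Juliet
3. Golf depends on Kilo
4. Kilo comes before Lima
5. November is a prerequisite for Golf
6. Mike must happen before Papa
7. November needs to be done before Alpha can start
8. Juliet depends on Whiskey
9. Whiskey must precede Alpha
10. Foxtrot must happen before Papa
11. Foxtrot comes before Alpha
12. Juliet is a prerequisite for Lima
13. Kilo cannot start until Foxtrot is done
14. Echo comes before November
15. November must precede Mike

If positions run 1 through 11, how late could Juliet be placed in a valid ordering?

The only stage forced after Juliet (directly or by a chain) is Lima.
With 1 mandatory successor out of 11 stages total, the latest slot for Juliet is 11−1 = 10, and it's reachable by doing all non-successors before Juliet.

10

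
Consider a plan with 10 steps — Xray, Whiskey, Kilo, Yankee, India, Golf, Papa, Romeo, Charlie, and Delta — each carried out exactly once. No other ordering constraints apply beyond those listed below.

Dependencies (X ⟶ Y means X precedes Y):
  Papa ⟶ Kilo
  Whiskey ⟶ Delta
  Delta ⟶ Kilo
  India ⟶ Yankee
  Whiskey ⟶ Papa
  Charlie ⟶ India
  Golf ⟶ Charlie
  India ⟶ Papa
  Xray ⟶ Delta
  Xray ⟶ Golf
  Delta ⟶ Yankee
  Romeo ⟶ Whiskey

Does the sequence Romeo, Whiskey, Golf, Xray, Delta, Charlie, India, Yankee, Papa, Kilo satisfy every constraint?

The sequence places Golf ahead of Xray.
But one of the constraints requires Xray before Golf, so this ordering violates it.

No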